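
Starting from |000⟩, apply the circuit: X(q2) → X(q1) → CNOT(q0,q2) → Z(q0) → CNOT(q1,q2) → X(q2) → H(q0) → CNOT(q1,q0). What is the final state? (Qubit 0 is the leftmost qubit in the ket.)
1/√2|011⟩ + 1/√2|111⟩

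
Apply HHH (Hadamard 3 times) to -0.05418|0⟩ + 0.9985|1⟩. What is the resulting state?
0.6677|0⟩ - 0.7444|1⟩

H² = I, so H^3 = H: a single Hadamard. With (a, b) = (-0.05418, 0.9985), H gives ((a + b)/√2, (a − b)/√2) = (0.6677, -0.7444).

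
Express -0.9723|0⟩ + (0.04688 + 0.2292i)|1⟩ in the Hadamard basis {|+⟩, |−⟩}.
(-0.6544 + 0.1621i)|+⟩ + (-0.7207 - 0.1621i)|−⟩

With |ψ⟩ = α|0⟩ + β|1⟩, the Hadamard-basis coefficients are ⟨+|ψ⟩ = (α + β)/√2 and ⟨−|ψ⟩ = (α − β)/√2.
Here α = -0.9723, β = (0.04688 + 0.2292i): (α + β)/√2 = (-0.6544 + 0.1621i), (α − β)/√2 = (-0.7207 - 0.1621i).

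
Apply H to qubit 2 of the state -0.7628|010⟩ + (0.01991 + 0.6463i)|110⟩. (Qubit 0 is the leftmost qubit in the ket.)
-0.5394|010⟩ - 0.5394|011⟩ + (0.01408 + 0.457i)|110⟩ + (0.01408 + 0.457i)|111⟩

H on qubit 2 mixes each pair of kets that differ only in qubit 2: amplitudes (a, b) of (|…0…⟩, |…1…⟩) become ((a + b)/√2, (a − b)/√2). Kets absent from the input have amplitude 0.
(|010⟩, |011⟩): (a, b) = (-0.7628, 0) → (-0.5394, -0.5394)
(|110⟩, |111⟩): (a, b) = ((0.01991 + 0.6463i), 0) → ((0.01408 + 0.457i), (0.01408 + 0.457i))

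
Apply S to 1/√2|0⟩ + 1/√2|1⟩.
1/√2|0⟩ + (1/√2)i|1⟩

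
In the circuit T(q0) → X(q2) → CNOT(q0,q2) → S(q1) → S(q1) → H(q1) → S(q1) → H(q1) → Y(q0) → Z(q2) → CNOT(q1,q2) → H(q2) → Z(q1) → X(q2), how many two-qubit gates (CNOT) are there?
2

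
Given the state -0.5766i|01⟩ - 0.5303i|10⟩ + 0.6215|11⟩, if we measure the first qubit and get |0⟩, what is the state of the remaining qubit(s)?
-i|1⟩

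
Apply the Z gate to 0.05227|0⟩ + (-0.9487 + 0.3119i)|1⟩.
0.05227|0⟩ + (0.9487 - 0.3119i)|1⟩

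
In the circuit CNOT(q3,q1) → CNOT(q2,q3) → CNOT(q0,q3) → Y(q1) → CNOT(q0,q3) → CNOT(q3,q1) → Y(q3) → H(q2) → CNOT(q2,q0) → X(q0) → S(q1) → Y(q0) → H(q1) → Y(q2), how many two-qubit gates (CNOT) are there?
6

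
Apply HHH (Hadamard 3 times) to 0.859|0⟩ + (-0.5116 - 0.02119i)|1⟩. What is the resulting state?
(0.2456 - 0.01498i)|0⟩ + (0.9692 + 0.01498i)|1⟩

H² = I, so H^3 = H: a single Hadamard. With (a, b) = (0.859, (-0.5116 - 0.02119i)), H gives ((a + b)/√2, (a − b)/√2) = ((0.2456 - 0.01498i), (0.9692 + 0.01498i)).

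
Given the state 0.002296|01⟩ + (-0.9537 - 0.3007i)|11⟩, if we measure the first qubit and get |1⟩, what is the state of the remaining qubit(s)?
(-0.9537 - 0.3007i)|1⟩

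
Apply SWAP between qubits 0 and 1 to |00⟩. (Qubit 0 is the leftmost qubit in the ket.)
|00⟩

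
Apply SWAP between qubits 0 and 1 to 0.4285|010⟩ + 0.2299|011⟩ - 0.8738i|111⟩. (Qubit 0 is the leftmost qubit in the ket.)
0.4285|100⟩ + 0.2299|101⟩ - 0.8738i|111⟩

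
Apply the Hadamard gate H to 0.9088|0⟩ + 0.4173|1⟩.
0.9377|0⟩ + 0.3475|1⟩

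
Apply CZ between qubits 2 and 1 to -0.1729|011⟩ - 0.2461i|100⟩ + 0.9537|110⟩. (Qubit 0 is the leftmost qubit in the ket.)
0.1729|011⟩ - 0.2461i|100⟩ + 0.9537|110⟩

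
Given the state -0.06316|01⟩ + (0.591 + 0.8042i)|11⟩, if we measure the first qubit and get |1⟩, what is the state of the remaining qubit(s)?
(0.5922 + 0.8058i)|1⟩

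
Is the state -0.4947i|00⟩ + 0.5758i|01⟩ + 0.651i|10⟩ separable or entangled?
Entangled

Writing the state as a|00⟩ + b|01⟩ + c|10⟩ + d|11⟩, it is a product state iff ad − bc = 0.
Here (a, b, c, d) = (-0.4947i, 0.5758i, 0.651i, 0): ad − bc = (-0.4947i)(0) − (0.5758i)(0.651i) = 0.3748 ≠ 0, so the state is entangled.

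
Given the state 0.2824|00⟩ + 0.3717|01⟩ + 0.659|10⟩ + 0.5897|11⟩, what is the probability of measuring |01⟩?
0.1382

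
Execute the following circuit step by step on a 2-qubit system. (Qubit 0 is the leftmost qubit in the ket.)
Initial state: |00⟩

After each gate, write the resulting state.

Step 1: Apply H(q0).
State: 1/√2|00⟩ + 1/√2|10⟩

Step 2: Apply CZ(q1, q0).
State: 1/√2|00⟩ + 1/√2|10⟩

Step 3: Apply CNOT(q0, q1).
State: 1/√2|00⟩ + 1/√2|11⟩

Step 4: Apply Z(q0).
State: 1/√2|00⟩ - 1/√2|11⟩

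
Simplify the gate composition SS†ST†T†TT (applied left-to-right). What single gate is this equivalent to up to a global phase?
S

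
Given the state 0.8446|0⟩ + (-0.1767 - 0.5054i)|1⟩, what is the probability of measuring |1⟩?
0.2867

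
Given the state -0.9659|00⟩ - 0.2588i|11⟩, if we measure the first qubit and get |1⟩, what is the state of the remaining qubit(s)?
-i|1⟩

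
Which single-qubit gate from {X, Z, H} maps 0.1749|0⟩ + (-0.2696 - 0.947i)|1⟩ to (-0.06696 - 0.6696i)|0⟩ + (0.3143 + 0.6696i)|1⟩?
H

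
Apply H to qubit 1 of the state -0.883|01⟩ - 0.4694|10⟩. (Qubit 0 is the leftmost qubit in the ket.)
-0.6244|00⟩ + 0.6244|01⟩ - 0.3319|10⟩ - 0.3319|11⟩

H on qubit 1 mixes each pair of kets that differ only in qubit 1: amplitudes (a, b) of (|…0…⟩, |…1…⟩) become ((a + b)/√2, (a − b)/√2). Kets absent from the input have amplitude 0.
(|00⟩, |01⟩): (a, b) = (0, -0.883) → (-0.6244, 0.6244)
(|10⟩, |11⟩): (a, b) = (-0.4694, 0) → (-0.3319, -0.3319)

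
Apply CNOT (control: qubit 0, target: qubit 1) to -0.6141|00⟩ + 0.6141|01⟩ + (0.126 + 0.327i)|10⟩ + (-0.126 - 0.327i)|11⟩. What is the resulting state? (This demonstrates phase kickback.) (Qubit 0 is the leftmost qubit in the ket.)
-0.6141|00⟩ + 0.6141|01⟩ + (-0.126 - 0.327i)|10⟩ + (0.126 + 0.327i)|11⟩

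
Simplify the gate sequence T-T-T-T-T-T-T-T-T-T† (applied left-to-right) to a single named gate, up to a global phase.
I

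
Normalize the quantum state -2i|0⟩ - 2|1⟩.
-(1/√2)i|0⟩ - 1/√2|1⟩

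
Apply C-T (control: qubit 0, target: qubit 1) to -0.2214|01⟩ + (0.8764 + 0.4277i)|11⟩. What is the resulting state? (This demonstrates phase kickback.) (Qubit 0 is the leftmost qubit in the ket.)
-0.2214|01⟩ + (0.3173 + 0.9221i)|11⟩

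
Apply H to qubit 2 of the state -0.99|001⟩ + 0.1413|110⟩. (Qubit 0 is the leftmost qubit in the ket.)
-0.7|000⟩ + 0.7|001⟩ + 0.09991|110⟩ + 0.09991|111⟩

H on qubit 2 mixes each pair of kets that differ only in qubit 2: amplitudes (a, b) of (|…0…⟩, |…1…⟩) become ((a + b)/√2, (a − b)/√2). Kets absent from the input have amplitude 0.
(|000⟩, |001⟩): (a, b) = (0, -0.99) → (-0.7, 0.7)
(|110⟩, |111⟩): (a, b) = (0.1413, 0) → (0.09991, 0.09991)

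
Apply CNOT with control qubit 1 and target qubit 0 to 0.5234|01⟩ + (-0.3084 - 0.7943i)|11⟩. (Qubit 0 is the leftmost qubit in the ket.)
(-0.3084 - 0.7943i)|01⟩ + 0.5234|11⟩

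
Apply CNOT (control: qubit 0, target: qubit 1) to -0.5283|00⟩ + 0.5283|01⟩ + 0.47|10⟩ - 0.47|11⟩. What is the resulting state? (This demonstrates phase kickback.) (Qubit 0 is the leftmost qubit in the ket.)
-0.5283|00⟩ + 0.5283|01⟩ - 0.47|10⟩ + 0.47|11⟩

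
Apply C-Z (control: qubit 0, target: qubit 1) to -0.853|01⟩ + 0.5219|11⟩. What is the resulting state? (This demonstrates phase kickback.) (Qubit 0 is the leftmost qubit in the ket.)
-0.853|01⟩ - 0.5219|11⟩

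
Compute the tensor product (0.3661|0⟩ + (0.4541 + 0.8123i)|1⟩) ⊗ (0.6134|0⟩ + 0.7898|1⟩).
0.2246|00⟩ + 0.2891|01⟩ + (0.2785 + 0.4983i)|10⟩ + (0.3586 + 0.6416i)|11⟩

amp(|b₁b₂…⟩) = product of the factor amplitudes for bits b₁, b₂, …; only kets whose every factor amplitude is nonzero survive.
|00⟩: (0.3661)(0.6134) = 0.2246
|01⟩: (0.3661)(0.7898) = 0.2891
|10⟩: (0.4541 + 0.8123i)(0.6134) = (0.2785 + 0.4983i)
|11⟩: (0.4541 + 0.8123i)(0.7898) = (0.3586 + 0.6416i)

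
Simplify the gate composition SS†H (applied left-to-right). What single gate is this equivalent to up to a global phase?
H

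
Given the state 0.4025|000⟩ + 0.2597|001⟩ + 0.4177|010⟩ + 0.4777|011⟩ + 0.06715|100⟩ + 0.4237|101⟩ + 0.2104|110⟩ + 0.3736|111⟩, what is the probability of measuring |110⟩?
0.04427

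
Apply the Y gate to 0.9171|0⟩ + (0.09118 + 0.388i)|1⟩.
(0.388 - 0.09118i)|0⟩ + 0.9171i|1⟩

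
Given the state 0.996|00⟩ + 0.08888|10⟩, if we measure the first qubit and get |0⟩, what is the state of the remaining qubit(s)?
|0⟩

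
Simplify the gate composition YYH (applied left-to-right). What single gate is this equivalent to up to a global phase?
H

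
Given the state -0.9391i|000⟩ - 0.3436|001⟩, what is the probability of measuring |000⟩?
0.8819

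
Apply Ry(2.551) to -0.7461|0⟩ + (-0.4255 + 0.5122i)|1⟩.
(0.19 - 0.49i)|0⟩ + (-0.8376 + 0.1491i)|1⟩

Ry(2.551) = [[cos(θ/2), −sin(θ/2)], [sin(θ/2), cos(θ/2)]]; θ = 2.551, cos(θ/2) ≈ 0.291023, sin(θ/2) ≈ 0.956716.
With a = amp(|0⟩) = -0.7461 and b = amp(|1⟩) = (-0.4255 + 0.5122i):
new amp(|0⟩) = (0.291023)·a + (-0.956716)·b = (0.19 - 0.49i)
new amp(|1⟩) = (0.956716)·a + (0.291023)·b = (-0.8376 + 0.1491i)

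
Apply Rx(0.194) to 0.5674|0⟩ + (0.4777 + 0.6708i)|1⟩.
(0.6297 - 0.04626i)|0⟩ + (0.4755 + 0.6127i)|1⟩

Rx(0.194) = [[cos(θ/2), −i·sin(θ/2)], [−i·sin(θ/2), cos(θ/2)]]; θ = 0.194, cos(θ/2) ≈ 0.995299, sin(θ/2) ≈ 0.096848.
With a = amp(|0⟩) = 0.5674 and b = amp(|1⟩) = (0.4777 + 0.6708i):
new amp(|0⟩) = (0.995299)·a + (-0.096848i)·b = (0.6297 - 0.04626i)
new amp(|1⟩) = (-0.096848i)·a + (0.995299)·b = (0.4755 + 0.6127i)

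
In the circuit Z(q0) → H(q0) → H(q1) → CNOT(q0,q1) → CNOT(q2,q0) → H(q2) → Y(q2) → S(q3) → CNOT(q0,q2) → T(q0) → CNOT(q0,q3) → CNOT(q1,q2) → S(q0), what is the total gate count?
13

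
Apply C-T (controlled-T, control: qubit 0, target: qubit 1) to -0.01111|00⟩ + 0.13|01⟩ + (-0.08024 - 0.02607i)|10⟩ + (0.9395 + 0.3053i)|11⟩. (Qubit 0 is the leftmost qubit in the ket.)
-0.01111|00⟩ + 0.13|01⟩ + (-0.08024 - 0.02607i)|10⟩ + (0.4484 + 0.8802i)|11⟩

C-T leaves the control-|0⟩ kets |00⟩, |01⟩ unchanged and applies T to qubit 1 on the control-|1⟩ pair (|10⟩, |11⟩).
T = [[1, 0], [0, (1/√2 + (1/√2)i)]].
With a = amp(|10⟩) = (-0.08024 - 0.02607i) and b = amp(|11⟩) = (0.9395 + 0.3053i):
new amp(|10⟩) = (1)·a = (-0.08024 - 0.02607i)
new amp(|11⟩) = (1/√2 + (1/√2)i)·b = (0.4484 + 0.8802i)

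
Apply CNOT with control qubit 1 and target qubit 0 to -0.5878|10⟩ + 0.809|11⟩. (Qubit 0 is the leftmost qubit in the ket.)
0.809|01⟩ - 0.5878|10⟩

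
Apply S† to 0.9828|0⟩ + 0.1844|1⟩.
0.9828|0⟩ - 0.1844i|1⟩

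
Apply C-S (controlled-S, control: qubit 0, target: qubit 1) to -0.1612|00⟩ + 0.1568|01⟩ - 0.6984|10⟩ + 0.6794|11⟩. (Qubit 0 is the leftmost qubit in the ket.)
-0.1612|00⟩ + 0.1568|01⟩ - 0.6984|10⟩ + 0.6794i|11⟩

C-S leaves the control-|0⟩ kets |00⟩, |01⟩ unchanged and applies S to qubit 1 on the control-|1⟩ pair (|10⟩, |11⟩).
S = [[1, 0], [0, i]].
With a = amp(|10⟩) = -0.6984 and b = amp(|11⟩) = 0.6794:
new amp(|10⟩) = (1)·a = -0.6984
new amp(|11⟩) = (i)·b = 0.6794i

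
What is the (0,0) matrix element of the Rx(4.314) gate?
-0.5532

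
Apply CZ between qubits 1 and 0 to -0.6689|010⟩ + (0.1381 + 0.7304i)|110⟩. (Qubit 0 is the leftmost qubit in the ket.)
-0.6689|010⟩ + (-0.1381 - 0.7304i)|110⟩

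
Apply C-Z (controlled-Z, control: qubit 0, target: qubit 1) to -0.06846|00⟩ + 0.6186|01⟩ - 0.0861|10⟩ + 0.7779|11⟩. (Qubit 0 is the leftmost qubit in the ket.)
-0.06846|00⟩ + 0.6186|01⟩ - 0.0861|10⟩ - 0.7779|11⟩

C-Z leaves the control-|0⟩ kets |00⟩, |01⟩ unchanged and applies Z to qubit 1 on the control-|1⟩ pair (|10⟩, |11⟩).
Z = [[1, 0], [0, -1]].
With a = amp(|10⟩) = -0.0861 and b = amp(|11⟩) = 0.7779:
new amp(|10⟩) = (1)·a = -0.0861
new amp(|11⟩) = (-1)·b = -0.7779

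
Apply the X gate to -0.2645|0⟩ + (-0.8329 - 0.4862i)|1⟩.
(-0.8329 - 0.4862i)|0⟩ - 0.2645|1⟩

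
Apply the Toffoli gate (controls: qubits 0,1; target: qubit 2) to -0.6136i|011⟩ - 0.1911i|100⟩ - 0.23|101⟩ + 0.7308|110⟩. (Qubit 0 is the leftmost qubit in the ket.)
-0.6136i|011⟩ - 0.1911i|100⟩ - 0.23|101⟩ + 0.7308|111⟩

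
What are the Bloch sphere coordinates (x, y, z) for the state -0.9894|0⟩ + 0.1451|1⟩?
(-0.2871, 0, 0.9579)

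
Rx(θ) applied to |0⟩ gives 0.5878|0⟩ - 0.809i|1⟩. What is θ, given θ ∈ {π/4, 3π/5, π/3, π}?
3π/5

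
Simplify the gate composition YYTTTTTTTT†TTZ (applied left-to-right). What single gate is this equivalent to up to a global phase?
Z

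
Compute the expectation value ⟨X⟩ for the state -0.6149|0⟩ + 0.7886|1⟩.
-0.9698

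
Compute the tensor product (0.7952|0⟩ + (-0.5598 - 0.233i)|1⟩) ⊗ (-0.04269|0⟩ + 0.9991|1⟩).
-0.03395|00⟩ + 0.7945|01⟩ + (0.0239 + 0.009947i)|10⟩ + (-0.5593 - 0.2328i)|11⟩

amp(|b₁b₂…⟩) = product of the factor amplitudes for bits b₁, b₂, …; only kets whose every factor amplitude is nonzero survive.
|00⟩: (0.7952)(-0.04269) = -0.03395
|01⟩: (0.7952)(0.9991) = 0.7945
|10⟩: (-0.5598 - 0.233i)(-0.04269) = (0.0239 + 0.009947i)
|11⟩: (-0.5598 - 0.233i)(0.9991) = (-0.5593 - 0.2328i)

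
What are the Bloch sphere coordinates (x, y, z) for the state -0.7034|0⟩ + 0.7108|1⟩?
(-1, 0, -0.01047)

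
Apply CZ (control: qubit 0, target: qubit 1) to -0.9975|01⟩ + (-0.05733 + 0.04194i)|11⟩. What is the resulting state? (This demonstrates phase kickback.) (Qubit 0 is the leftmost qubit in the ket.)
-0.9975|01⟩ + (0.05733 - 0.04194i)|11⟩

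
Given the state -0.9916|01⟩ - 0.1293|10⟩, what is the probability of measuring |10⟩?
0.01672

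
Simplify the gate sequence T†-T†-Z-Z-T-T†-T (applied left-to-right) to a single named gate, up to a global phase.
T†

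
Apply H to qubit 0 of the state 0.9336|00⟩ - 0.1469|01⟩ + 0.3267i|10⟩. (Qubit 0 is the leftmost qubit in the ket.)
(0.6602 + 0.231i)|00⟩ - 0.1039|01⟩ + (0.6602 - 0.231i)|10⟩ - 0.1039|11⟩

H on qubit 0 mixes each pair of kets that differ only in qubit 0: amplitudes (a, b) of (|…0…⟩, |…1…⟩) become ((a + b)/√2, (a − b)/√2). Kets absent from the input have amplitude 0.
(|00⟩, |10⟩): (a, b) = (0.9336, 0.3267i) → ((0.6602 + 0.231i), (0.6602 - 0.231i))
(|01⟩, |11⟩): (a, b) = (-0.1469, 0) → (-0.1039, -0.1039)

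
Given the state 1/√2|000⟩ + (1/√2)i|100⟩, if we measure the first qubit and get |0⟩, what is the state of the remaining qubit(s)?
|00⟩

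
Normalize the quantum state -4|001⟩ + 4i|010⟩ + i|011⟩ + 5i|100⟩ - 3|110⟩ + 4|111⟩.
-0.4391|001⟩ + 0.4391i|010⟩ + 0.1098i|011⟩ + 0.5488i|100⟩ - 0.3293|110⟩ + 0.4391|111⟩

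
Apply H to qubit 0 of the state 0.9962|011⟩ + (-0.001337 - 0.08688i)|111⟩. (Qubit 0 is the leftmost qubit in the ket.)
(0.7035 - 0.06143i)|011⟩ + (0.7054 + 0.06143i)|111⟩

H on qubit 0 mixes each pair of kets that differ only in qubit 0: amplitudes (a, b) of (|…0…⟩, |…1…⟩) become ((a + b)/√2, (a − b)/√2). Kets absent from the input have amplitude 0.
(|011⟩, |111⟩): (a, b) = (0.9962, (-0.001337 - 0.08688i)) → ((0.7035 - 0.06143i), (0.7054 + 0.06143i))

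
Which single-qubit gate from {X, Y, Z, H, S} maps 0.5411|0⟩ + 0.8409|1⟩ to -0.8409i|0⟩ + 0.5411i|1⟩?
Y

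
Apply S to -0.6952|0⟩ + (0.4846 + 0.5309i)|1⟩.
-0.6952|0⟩ + (-0.5309 + 0.4846i)|1⟩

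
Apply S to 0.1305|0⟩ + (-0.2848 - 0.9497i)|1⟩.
0.1305|0⟩ + (0.9497 - 0.2848i)|1⟩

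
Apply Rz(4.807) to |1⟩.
(-0.7398 + 0.6729i)|1⟩

Rz(4.807) = [[e^(−iθ/2), 0], [0, e^(iθ/2)]] with e^(±iθ/2) = cos(θ/2) ± i·sin(θ/2); θ = 4.807, cos(θ/2) ≈ -0.739753, sin(θ/2) ≈ 0.672878.
With a = amp(|0⟩) = 0 and b = amp(|1⟩) = 1:
new amp(|0⟩) = (-0.739753 - 0.672878i)·a = 0
new amp(|1⟩) = (-0.739753 + 0.672878i)·b = (-0.7398 + 0.6729i)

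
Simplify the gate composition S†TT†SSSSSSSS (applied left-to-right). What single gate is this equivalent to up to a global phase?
S†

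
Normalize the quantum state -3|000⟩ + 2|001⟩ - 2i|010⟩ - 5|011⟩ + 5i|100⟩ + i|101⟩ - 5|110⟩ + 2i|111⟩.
-0.3046|000⟩ + 0.2031|001⟩ - 0.2031i|010⟩ - 0.5077|011⟩ + 0.5077i|100⟩ + 0.1015i|101⟩ - 0.5077|110⟩ + 0.2031i|111⟩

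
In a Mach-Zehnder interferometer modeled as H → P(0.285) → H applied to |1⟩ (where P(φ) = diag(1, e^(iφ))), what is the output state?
(0.02017 - 0.1406i)|0⟩ + (0.9798 + 0.1406i)|1⟩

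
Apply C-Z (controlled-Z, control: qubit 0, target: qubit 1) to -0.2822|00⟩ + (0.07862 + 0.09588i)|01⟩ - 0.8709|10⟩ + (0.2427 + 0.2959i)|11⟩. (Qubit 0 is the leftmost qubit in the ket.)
-0.2822|00⟩ + (0.07862 + 0.09588i)|01⟩ - 0.8709|10⟩ + (-0.2427 - 0.2959i)|11⟩

C-Z leaves the control-|0⟩ kets |00⟩, |01⟩ unchanged and applies Z to qubit 1 on the control-|1⟩ pair (|10⟩, |11⟩).
Z = [[1, 0], [0, -1]].
With a = amp(|10⟩) = -0.8709 and b = amp(|11⟩) = (0.2427 + 0.2959i):
new amp(|10⟩) = (1)·a = -0.8709
new amp(|11⟩) = (-1)·b = (-0.2427 - 0.2959i)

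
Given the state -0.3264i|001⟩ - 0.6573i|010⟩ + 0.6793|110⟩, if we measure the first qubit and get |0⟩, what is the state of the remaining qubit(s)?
-0.4448i|01⟩ - 0.8957i|10⟩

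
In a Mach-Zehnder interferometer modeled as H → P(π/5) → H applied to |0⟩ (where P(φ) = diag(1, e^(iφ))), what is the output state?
(0.9045 + 0.2939i)|0⟩ + (0.09549 - 0.2939i)|1⟩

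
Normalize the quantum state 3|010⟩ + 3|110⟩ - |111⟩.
0.6882|010⟩ + 0.6882|110⟩ - 0.2294|111⟩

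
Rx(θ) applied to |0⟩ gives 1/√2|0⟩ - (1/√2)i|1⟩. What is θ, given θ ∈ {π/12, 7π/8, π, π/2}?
π/2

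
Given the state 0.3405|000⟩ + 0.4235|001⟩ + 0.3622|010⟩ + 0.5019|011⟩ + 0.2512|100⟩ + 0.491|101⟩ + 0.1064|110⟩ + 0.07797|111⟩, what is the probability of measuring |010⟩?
0.1312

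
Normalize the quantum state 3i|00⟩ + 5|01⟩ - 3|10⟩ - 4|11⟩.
0.3906i|00⟩ + 0.6509|01⟩ - 0.3906|10⟩ - 0.5208|11⟩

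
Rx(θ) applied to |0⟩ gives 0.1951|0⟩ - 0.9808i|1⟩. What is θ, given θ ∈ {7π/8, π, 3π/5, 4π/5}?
7π/8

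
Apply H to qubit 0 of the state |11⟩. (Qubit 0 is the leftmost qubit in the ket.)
1/√2|01⟩ - 1/√2|11⟩

H on qubit 0 mixes each pair of kets that differ only in qubit 0: amplitudes (a, b) of (|…0…⟩, |…1…⟩) become ((a + b)/√2, (a − b)/√2). Kets absent from the input have amplitude 0.
(|01⟩, |11⟩): (a, b) = (0, 1) → (1/√2, -1/√2)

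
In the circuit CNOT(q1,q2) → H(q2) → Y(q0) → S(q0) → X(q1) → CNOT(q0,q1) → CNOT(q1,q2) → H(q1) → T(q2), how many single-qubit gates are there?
6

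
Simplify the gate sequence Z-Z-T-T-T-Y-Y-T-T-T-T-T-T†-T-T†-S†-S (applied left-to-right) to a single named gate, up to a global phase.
T†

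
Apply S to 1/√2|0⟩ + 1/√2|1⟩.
1/√2|0⟩ + (1/√2)i|1⟩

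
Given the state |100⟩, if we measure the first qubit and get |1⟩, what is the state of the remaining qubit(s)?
|00⟩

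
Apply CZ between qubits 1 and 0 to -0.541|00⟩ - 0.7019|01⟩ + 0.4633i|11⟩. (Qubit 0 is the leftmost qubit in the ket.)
-0.541|00⟩ - 0.7019|01⟩ - 0.4633i|11⟩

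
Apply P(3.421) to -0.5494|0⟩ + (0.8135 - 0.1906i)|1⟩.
-0.5494|0⟩ + (-0.8345 - 0.04114i)|1⟩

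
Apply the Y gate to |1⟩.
-i|0⟩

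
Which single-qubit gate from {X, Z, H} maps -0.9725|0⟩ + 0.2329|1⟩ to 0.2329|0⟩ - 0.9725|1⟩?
X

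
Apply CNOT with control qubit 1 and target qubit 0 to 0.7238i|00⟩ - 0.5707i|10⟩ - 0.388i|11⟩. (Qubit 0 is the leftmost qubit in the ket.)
0.7238i|00⟩ - 0.388i|01⟩ - 0.5707i|10⟩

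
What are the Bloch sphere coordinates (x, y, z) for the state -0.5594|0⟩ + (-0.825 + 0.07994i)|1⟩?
(0.923, -0.08944, -0.3741)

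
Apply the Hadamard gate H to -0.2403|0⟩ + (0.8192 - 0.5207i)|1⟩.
(0.4093 - 0.3682i)|0⟩ + (-0.7492 + 0.3682i)|1⟩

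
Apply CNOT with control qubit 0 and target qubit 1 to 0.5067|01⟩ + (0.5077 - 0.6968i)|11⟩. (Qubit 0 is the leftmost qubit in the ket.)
0.5067|01⟩ + (0.5077 - 0.6968i)|10⟩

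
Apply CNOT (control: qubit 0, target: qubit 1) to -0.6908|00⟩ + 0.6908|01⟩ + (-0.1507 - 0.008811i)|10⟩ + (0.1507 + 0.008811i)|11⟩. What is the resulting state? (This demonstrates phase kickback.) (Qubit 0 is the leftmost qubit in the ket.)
-0.6908|00⟩ + 0.6908|01⟩ + (0.1507 + 0.008811i)|10⟩ + (-0.1507 - 0.008811i)|11⟩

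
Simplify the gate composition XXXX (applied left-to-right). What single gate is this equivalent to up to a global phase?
I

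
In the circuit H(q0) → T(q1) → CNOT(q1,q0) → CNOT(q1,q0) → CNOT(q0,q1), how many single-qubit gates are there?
2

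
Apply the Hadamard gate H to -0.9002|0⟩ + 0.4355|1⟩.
-0.3286|0⟩ - 0.9445|1⟩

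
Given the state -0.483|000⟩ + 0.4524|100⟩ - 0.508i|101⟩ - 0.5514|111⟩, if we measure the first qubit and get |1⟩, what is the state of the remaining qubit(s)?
0.5166|00⟩ - 0.5801i|01⟩ - 0.6297|11⟩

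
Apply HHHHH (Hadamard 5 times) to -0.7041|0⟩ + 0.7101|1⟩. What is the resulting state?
0.004243|0⟩ - |1⟩

H² = I, so H^5 = H: a single Hadamard. With (a, b) = (-0.7041, 0.7101), H gives ((a + b)/√2, (a − b)/√2) = (0.004243, -1).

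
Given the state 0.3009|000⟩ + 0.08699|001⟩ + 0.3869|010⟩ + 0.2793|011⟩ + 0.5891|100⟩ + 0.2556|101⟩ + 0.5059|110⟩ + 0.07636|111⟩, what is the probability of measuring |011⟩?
0.07801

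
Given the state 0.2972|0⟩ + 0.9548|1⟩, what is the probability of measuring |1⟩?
0.9116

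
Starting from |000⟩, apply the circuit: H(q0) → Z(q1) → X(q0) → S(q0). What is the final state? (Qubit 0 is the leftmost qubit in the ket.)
1/√2|000⟩ + (1/√2)i|100⟩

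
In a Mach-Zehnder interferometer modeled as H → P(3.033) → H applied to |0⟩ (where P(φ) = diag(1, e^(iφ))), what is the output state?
(0.002945 + 0.05419i)|0⟩ + (0.9971 - 0.05419i)|1⟩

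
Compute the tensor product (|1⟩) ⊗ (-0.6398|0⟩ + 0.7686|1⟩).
-0.6398|10⟩ + 0.7686|11⟩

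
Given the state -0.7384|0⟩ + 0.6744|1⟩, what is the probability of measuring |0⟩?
0.5452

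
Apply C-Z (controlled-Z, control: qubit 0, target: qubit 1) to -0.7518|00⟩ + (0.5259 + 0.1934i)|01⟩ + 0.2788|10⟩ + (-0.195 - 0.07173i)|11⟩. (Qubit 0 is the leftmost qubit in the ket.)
-0.7518|00⟩ + (0.5259 + 0.1934i)|01⟩ + 0.2788|10⟩ + (0.195 + 0.07173i)|11⟩

C-Z leaves the control-|0⟩ kets |00⟩, |01⟩ unchanged and applies Z to qubit 1 on the control-|1⟩ pair (|10⟩, |11⟩).
Z = [[1, 0], [0, -1]].
With a = amp(|10⟩) = 0.2788 and b = amp(|11⟩) = (-0.195 - 0.07173i):
new amp(|10⟩) = (1)·a = 0.2788
new amp(|11⟩) = (-1)·b = (0.195 + 0.07173i)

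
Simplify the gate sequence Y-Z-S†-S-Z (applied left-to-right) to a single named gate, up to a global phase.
Y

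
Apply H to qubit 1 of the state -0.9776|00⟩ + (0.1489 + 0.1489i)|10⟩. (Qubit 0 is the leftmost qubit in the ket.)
-0.6913|00⟩ - 0.6913|01⟩ + (0.1053 + 0.1053i)|10⟩ + (0.1053 + 0.1053i)|11⟩

H on qubit 1 mixes each pair of kets that differ only in qubit 1: amplitudes (a, b) of (|…0…⟩, |…1…⟩) become ((a + b)/√2, (a − b)/√2). Kets absent from the input have amplitude 0.
(|00⟩, |01⟩): (a, b) = (-0.9776, 0) → (-0.6913, -0.6913)
(|10⟩, |11⟩): (a, b) = ((0.1489 + 0.1489i), 0) → ((0.1053 + 0.1053i), (0.1053 + 0.1053i))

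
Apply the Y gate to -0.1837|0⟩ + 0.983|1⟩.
-0.983i|0⟩ - 0.1837i|1⟩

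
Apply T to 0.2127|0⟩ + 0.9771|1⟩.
0.2127|0⟩ + (0.6909 + 0.6909i)|1⟩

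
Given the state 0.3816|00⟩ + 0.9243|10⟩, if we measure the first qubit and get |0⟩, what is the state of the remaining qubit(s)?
|0⟩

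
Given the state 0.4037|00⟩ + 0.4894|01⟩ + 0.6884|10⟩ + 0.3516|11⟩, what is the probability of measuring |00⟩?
0.163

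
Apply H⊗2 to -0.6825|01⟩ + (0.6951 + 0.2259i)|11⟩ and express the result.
(0.0063 + 0.113i)|00⟩ + (-0.0063 - 0.113i)|01⟩ + (-0.6888 - 0.113i)|10⟩ + (0.6888 + 0.113i)|11⟩

H⊗2 gives amp(|y⟩) = (1/2) Σ_x (−1)^(x·y) amp(|x⟩), where x·y is the number of positions in which both x and y have a 1.
|00⟩: (-0.6825 + (0.6951 + 0.2259i))/2 = (0.0063 + 0.113i)
|01⟩: (0.6825 - (0.6951 + 0.2259i))/2 = (-0.0063 - 0.113i)
|10⟩: (-0.6825 - (0.6951 + 0.2259i))/2 = (-0.6888 - 0.113i)
|11⟩: (0.6825 + (0.6951 + 0.2259i))/2 = (0.6888 + 0.113i)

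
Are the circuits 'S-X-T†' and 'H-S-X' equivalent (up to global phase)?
No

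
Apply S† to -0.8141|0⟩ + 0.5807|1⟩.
-0.8141|0⟩ - 0.5807i|1⟩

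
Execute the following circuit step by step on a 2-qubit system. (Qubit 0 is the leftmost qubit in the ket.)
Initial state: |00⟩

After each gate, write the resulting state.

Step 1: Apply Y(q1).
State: i|01⟩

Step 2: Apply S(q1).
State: -|01⟩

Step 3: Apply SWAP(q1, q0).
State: -|10⟩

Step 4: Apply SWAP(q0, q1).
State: -|01⟩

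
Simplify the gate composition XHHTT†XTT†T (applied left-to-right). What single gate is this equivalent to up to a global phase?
T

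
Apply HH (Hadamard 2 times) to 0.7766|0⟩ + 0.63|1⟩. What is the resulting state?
0.7766|0⟩ + 0.63|1⟩

H² = I, so an even number of Hadamards cancels: H^2 = I and the state is unchanged.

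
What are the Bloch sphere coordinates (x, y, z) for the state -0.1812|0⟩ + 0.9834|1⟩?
(-0.3564, 0, -0.9342)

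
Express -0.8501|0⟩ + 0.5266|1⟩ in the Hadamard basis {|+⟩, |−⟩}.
-0.2287|+⟩ - 0.9735|−⟩

With |ψ⟩ = α|0⟩ + β|1⟩, the Hadamard-basis coefficients are ⟨+|ψ⟩ = (α + β)/√2 and ⟨−|ψ⟩ = (α − β)/√2.
Here α = -0.8501, β = 0.5266: (α + β)/√2 = -0.2287, (α − β)/√2 = -0.9735.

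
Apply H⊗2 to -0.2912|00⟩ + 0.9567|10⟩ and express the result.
0.3328|00⟩ + 0.3328|01⟩ - 0.624|10⟩ - 0.624|11⟩

H⊗2 gives amp(|y⟩) = (1/2) Σ_x (−1)^(x·y) amp(|x⟩), where x·y is the number of positions in which both x and y have a 1.
|00⟩: (-0.2912 + 0.9567)/2 = 0.3328
|01⟩: (-0.2912 + 0.9567)/2 = 0.3328
|10⟩: (-0.2912 - 0.9567)/2 = -0.624
|11⟩: (-0.2912 - 0.9567)/2 = -0.624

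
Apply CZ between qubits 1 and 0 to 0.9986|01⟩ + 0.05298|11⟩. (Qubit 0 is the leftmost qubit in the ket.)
0.9986|01⟩ - 0.05298|11⟩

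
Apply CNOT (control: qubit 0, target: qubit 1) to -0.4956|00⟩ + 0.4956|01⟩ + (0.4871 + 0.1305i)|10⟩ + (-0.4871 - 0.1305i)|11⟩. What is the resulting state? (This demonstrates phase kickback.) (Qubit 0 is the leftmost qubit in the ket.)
-0.4956|00⟩ + 0.4956|01⟩ + (-0.4871 - 0.1305i)|10⟩ + (0.4871 + 0.1305i)|11⟩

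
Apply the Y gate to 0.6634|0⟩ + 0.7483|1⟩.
-0.7483i|0⟩ + 0.6634i|1⟩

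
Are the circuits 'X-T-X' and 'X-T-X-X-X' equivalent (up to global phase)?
Yes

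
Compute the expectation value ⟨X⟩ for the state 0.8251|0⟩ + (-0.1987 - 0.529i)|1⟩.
-0.3279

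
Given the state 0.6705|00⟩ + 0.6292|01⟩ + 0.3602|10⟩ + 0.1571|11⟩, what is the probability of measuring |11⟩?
0.02468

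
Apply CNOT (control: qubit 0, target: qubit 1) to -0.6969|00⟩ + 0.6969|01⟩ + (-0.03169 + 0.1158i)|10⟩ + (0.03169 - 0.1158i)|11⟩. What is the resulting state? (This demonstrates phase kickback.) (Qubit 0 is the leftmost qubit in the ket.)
-0.6969|00⟩ + 0.6969|01⟩ + (0.03169 - 0.1158i)|10⟩ + (-0.03169 + 0.1158i)|11⟩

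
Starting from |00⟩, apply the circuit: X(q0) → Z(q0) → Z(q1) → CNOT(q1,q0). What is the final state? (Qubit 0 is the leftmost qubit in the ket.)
-|10⟩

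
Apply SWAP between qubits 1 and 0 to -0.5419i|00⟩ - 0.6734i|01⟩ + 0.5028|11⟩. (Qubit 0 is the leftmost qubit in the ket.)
-0.5419i|00⟩ - 0.6734i|10⟩ + 0.5028|11⟩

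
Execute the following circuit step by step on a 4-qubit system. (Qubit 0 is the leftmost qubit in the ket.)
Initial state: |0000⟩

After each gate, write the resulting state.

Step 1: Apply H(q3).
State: 1/√2|0000⟩ + 1/√2|0001⟩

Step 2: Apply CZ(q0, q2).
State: 1/√2|0000⟩ + 1/√2|0001⟩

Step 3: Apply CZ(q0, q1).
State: 1/√2|0000⟩ + 1/√2|0001⟩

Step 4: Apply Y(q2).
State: (1/√2)i|0010⟩ + (1/√2)i|0011⟩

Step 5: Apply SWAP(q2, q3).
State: (1/√2)i|0001⟩ + (1/√2)i|0011⟩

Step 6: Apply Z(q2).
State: (1/√2)i|0001⟩ - (1/√2)i|0011⟩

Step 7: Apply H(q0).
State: (1/2)i|0001⟩ - (1/2)i|0011⟩ + (1/2)i|1001⟩ - (1/2)i|1011⟩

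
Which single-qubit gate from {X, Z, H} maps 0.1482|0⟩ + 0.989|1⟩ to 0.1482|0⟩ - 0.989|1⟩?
Z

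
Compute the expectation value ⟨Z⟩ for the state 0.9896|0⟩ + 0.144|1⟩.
0.9586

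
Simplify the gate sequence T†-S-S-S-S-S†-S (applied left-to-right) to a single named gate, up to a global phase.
T†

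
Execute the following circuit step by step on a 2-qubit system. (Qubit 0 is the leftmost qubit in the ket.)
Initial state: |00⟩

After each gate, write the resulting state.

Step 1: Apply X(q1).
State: |01⟩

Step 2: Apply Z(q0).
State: |01⟩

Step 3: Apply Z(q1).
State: -|01⟩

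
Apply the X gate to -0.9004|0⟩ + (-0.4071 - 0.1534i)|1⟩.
(-0.4071 - 0.1534i)|0⟩ - 0.9004|1⟩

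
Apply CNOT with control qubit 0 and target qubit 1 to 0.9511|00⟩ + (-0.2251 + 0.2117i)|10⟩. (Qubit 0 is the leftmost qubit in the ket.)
0.9511|00⟩ + (-0.2251 + 0.2117i)|11⟩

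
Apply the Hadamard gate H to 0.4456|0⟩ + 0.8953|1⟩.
0.9482|0⟩ - 0.318|1⟩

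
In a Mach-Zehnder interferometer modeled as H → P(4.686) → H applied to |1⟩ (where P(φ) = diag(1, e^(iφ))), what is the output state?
(0.5132 + 0.4998i)|0⟩ + (0.4868 - 0.4998i)|1⟩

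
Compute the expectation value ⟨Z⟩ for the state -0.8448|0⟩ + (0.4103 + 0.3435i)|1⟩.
0.4273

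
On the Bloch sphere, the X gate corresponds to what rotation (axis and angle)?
Rotation by π around the x-axis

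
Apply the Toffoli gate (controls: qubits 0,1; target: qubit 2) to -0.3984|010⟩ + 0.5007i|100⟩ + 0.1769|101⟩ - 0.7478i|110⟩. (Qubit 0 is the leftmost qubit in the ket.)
-0.3984|010⟩ + 0.5007i|100⟩ + 0.1769|101⟩ - 0.7478i|111⟩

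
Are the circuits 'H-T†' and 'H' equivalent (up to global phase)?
No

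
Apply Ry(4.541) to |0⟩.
-0.644|0⟩ + 0.765|1⟩

Ry(4.541) = [[cos(θ/2), −sin(θ/2)], [sin(θ/2), cos(θ/2)]]; θ = 4.541, cos(θ/2) ≈ -0.643991, sin(θ/2) ≈ 0.765033.
With a = amp(|0⟩) = 1 and b = amp(|1⟩) = 0:
new amp(|0⟩) = (-0.643991)·a + (-0.765033)·b = -0.644
new amp(|1⟩) = (0.765033)·a + (-0.643991)·b = 0.765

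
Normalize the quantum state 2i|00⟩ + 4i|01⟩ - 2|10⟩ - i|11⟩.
0.4i|00⟩ + 0.8i|01⟩ - 0.4|10⟩ - 0.2i|11⟩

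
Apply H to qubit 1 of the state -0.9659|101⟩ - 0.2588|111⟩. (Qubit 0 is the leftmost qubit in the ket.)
-0.866|101⟩ - 0.5|111⟩

H on qubit 1 mixes each pair of kets that differ only in qubit 1: amplitudes (a, b) of (|…0…⟩, |…1…⟩) become ((a + b)/√2, (a − b)/√2). Kets absent from the input have amplitude 0.
(|101⟩, |111⟩): (a, b) = (-0.9659, -0.2588) → (-0.866, -0.5)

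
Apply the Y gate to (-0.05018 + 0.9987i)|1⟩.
(0.9987 + 0.05018i)|0⟩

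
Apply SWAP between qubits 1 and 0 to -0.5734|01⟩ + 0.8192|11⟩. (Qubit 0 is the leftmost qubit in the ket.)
-0.5734|10⟩ + 0.8192|11⟩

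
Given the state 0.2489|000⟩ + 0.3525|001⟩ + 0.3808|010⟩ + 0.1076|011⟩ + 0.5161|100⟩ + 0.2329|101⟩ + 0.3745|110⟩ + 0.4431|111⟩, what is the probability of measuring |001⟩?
0.1243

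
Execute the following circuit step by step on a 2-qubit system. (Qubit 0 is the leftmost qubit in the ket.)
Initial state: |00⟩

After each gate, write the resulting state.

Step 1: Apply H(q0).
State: 1/√2|00⟩ + 1/√2|10⟩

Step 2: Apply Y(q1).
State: (1/√2)i|01⟩ + (1/√2)i|11⟩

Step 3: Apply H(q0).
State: i|01⟩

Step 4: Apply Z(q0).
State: i|01⟩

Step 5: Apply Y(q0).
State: -|11⟩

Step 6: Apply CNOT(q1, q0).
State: -|01⟩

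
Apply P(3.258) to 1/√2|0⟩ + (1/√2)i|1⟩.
1/√2|0⟩ + (0.08213 - 0.7023i)|1⟩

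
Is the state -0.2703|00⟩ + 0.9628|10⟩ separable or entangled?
Separable

Writing the state as a|00⟩ + b|01⟩ + c|10⟩ + d|11⟩, it is a product state iff ad − bc = 0.
Here (a, b, c, d) = (-0.2703, 0, 0.9628, 0): ad − bc = (-0.2703)(0) − (0)(0.9628) = 0, so the state is separable.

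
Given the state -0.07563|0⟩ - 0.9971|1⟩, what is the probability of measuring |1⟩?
0.9942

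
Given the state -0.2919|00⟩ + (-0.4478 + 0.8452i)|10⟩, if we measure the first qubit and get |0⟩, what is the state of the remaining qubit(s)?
-|0⟩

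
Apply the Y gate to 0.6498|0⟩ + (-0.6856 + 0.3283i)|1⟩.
(0.3283 + 0.6856i)|0⟩ + 0.6498i|1⟩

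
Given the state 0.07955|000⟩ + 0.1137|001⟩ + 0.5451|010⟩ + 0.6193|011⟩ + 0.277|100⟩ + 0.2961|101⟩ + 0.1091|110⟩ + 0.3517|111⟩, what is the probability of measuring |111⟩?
0.1237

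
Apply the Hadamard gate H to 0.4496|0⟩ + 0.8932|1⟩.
0.9495|0⟩ - 0.3137|1⟩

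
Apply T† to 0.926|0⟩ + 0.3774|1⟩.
0.926|0⟩ + (0.2669 - 0.2669i)|1⟩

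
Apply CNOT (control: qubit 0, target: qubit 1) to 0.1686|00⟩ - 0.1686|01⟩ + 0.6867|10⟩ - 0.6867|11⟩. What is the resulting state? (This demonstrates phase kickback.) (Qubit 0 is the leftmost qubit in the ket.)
0.1686|00⟩ - 0.1686|01⟩ - 0.6867|10⟩ + 0.6867|11⟩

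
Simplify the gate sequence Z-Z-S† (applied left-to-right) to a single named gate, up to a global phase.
S†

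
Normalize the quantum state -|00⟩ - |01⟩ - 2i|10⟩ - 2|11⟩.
-0.3162|00⟩ - 0.3162|01⟩ - 0.6325i|10⟩ - 0.6325|11⟩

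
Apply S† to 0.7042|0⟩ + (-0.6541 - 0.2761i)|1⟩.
0.7042|0⟩ + (-0.2761 + 0.6541i)|1⟩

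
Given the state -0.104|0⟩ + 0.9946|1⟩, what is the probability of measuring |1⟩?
0.9892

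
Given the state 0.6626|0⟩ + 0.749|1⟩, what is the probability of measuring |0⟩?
0.439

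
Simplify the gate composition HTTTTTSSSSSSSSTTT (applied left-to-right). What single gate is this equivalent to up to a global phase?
H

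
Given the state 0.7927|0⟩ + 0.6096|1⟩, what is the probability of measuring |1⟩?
0.3716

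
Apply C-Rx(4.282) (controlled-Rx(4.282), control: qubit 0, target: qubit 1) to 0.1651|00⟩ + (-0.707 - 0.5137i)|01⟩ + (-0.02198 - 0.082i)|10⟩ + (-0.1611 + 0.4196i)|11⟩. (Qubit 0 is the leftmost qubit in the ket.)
0.1651|00⟩ + (-0.707 - 0.5137i)|01⟩ + (0.3651 + 0.1799i)|10⟩ + (0.01794 - 0.208i)|11⟩

C-Rx(4.282) leaves the control-|0⟩ kets |00⟩, |01⟩ unchanged and applies Rx(4.282) to qubit 1 on the control-|1⟩ pair (|10⟩, |11⟩).
Rx(4.282) = [[cos(θ/2), −i·sin(θ/2)], [−i·sin(θ/2), cos(θ/2)]]; θ = 4.282, cos(θ/2) ≈ -0.539804, sin(θ/2) ≈ 0.841791.
With a = amp(|10⟩) = (-0.02198 - 0.082i) and b = amp(|11⟩) = (-0.1611 + 0.4196i):
new amp(|10⟩) = (-0.539804)·a + (-0.841791i)·b = (0.3651 + 0.1799i)
new amp(|11⟩) = (-0.841791i)·a + (-0.539804)·b = (0.01794 - 0.208i)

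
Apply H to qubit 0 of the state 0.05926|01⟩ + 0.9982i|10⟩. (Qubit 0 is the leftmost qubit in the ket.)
0.7058i|00⟩ + 0.0419|01⟩ - 0.7058i|10⟩ + 0.0419|11⟩

H on qubit 0 mixes each pair of kets that differ only in qubit 0: amplitudes (a, b) of (|…0…⟩, |…1…⟩) become ((a + b)/√2, (a − b)/√2). Kets absent from the input have amplitude 0.
(|00⟩, |10⟩): (a, b) = (0, 0.9982i) → (0.7058i, -0.7058i)
(|01⟩, |11⟩): (a, b) = (0.05926, 0) → (0.0419, 0.0419)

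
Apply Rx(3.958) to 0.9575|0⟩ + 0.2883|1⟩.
(-0.3801 - 0.2646i)|0⟩ + (-0.1144 - 0.8788i)|1⟩

Rx(3.958) = [[cos(θ/2), −i·sin(θ/2)], [−i·sin(θ/2), cos(θ/2)]]; θ = 3.958, cos(θ/2) ≈ -0.396961, sin(θ/2) ≈ 0.917835.
With a = amp(|0⟩) = 0.9575 and b = amp(|1⟩) = 0.2883:
new amp(|0⟩) = (-0.396961)·a + (-0.917835i)·b = (-0.3801 - 0.2646i)
new amp(|1⟩) = (-0.917835i)·a + (-0.396961)·b = (-0.1144 - 0.8788i)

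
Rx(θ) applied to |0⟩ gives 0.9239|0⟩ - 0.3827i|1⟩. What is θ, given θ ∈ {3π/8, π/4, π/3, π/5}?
π/4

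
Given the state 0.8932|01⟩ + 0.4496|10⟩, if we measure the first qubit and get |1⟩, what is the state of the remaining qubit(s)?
|0⟩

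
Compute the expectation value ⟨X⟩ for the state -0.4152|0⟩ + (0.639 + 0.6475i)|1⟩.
-0.5306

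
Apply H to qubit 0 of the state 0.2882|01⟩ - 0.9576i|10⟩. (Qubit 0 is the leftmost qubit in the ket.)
-0.6771i|00⟩ + 0.2038|01⟩ + 0.6771i|10⟩ + 0.2038|11⟩

H on qubit 0 mixes each pair of kets that differ only in qubit 0: amplitudes (a, b) of (|…0…⟩, |…1…⟩) become ((a + b)/√2, (a − b)/√2). Kets absent from the input have amplitude 0.
(|00⟩, |10⟩): (a, b) = (0, -0.9576i) → (-0.6771i, 0.6771i)
(|01⟩, |11⟩): (a, b) = (0.2882, 0) → (0.2038, 0.2038)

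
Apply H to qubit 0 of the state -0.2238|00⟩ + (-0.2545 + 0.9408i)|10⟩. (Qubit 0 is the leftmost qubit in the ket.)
(-0.3382 + 0.6652i)|00⟩ + (0.02171 - 0.6652i)|10⟩

H on qubit 0 mixes each pair of kets that differ only in qubit 0: amplitudes (a, b) of (|…0…⟩, |…1…⟩) become ((a + b)/√2, (a − b)/√2). Kets absent from the input have amplitude 0.
(|00⟩, |10⟩): (a, b) = (-0.2238, (-0.2545 + 0.9408i)) → ((-0.3382 + 0.6652i), (0.02171 - 0.6652i))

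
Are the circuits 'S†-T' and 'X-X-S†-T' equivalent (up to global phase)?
Yes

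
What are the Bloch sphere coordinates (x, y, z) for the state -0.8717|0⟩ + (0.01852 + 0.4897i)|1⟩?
(-0.03229, -0.8537, 0.5197)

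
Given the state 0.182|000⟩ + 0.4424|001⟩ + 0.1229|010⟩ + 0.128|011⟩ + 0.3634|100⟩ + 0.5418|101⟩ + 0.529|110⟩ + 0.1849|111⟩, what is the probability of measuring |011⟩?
0.01638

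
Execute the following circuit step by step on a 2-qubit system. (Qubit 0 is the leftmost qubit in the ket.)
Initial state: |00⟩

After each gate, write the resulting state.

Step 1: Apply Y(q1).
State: i|01⟩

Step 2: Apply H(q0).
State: (1/√2)i|01⟩ + (1/√2)i|11⟩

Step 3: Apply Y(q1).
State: 1/√2|00⟩ + 1/√2|10⟩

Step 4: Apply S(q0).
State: 1/√2|00⟩ + (1/√2)i|10⟩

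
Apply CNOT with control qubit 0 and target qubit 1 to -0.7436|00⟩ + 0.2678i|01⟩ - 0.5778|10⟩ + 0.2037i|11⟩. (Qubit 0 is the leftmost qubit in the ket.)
-0.7436|00⟩ + 0.2678i|01⟩ + 0.2037i|10⟩ - 0.5778|11⟩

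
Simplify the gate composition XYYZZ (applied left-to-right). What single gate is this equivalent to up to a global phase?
X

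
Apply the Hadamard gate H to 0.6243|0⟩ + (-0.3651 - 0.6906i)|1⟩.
(0.1833 - 0.4883i)|0⟩ + (0.6996 + 0.4883i)|1⟩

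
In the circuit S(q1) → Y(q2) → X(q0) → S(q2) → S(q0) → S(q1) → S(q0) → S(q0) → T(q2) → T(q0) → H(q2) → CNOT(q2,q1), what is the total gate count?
12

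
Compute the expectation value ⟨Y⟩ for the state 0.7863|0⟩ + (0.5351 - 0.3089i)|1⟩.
-0.4858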